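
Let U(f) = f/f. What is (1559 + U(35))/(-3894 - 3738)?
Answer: -65/318 ≈ -0.20440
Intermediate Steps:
U(f) = 1
(1559 + U(35))/(-3894 - 3738) = (1559 + 1)/(-3894 - 3738) = 1560/(-7632) = 1560*(-1/7632) = -65/318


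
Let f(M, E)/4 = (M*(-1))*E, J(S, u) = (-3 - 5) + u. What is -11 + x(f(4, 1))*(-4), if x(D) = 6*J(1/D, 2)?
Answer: 133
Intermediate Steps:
J(S, u) = -8 + u
f(M, E) = -4*E*M (f(M, E) = 4*((M*(-1))*E) = 4*((-M)*E) = 4*(-E*M) = -4*E*M)
x(D) = -36 (x(D) = 6*(-8 + 2) = 6*(-6) = -36)
-11 + x(f(4, 1))*(-4) = -11 - 36*(-4) = -11 + 144 = 133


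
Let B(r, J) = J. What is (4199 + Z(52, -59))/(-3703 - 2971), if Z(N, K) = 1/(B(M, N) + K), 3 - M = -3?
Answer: -14696/23359 ≈ -0.62914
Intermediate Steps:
M = 6 (M = 3 - 1*(-3) = 3 + 3 = 6)
Z(N, K) = 1/(K + N) (Z(N, K) = 1/(N + K) = 1/(K + N))
(4199 + Z(52, -59))/(-3703 - 2971) = (4199 + 1/(-59 + 52))/(-3703 - 2971) = (4199 + 1/(-7))/(-6674) = (4199 - 1/7)*(-1/6674) = (29392/7)*(-1/6674) = -14696/23359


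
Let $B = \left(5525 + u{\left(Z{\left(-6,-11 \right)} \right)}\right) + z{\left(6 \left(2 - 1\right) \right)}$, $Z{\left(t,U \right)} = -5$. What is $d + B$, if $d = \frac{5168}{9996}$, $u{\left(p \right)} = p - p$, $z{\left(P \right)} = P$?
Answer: $\frac{813133}{147} \approx 5531.5$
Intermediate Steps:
$u{\left(p \right)} = 0$
$d = \frac{76}{147}$ ($d = 5168 \cdot \frac{1}{9996} = \frac{76}{147} \approx 0.51701$)
$B = 5531$ ($B = \left(5525 + 0\right) + 6 \left(2 - 1\right) = 5525 + 6 \cdot 1 = 5525 + 6 = 5531$)
$d + B = \frac{76}{147} + 5531 = \frac{813133}{147}$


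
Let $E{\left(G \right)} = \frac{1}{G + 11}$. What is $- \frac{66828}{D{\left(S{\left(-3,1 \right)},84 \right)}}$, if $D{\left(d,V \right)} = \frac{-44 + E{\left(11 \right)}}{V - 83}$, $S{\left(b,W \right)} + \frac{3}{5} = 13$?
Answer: $\frac{1470216}{967} \approx 1520.4$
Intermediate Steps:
$S{\left(b,W \right)} = \frac{62}{5}$ ($S{\left(b,W \right)} = - \frac{3}{5} + 13 = \frac{62}{5}$)
$E{\left(G \right)} = \frac{1}{11 + G}$
$D{\left(d,V \right)} = - \frac{967}{22 \left(-83 + V\right)}$ ($D{\left(d,V \right)} = \frac{-44 + \frac{1}{11 + 11}}{V - 83} = \frac{-44 + \frac{1}{22}}{-83 + V} = - \frac{967}{22 \left(-83 + V\right)}$)
$- \frac{66828}{D{\left(S{\left(-3,1 \right)},84 \right)}} = - \frac{66828}{\left(-967\right) \frac{1}{-1826 + 22 \cdot 84}} = - \frac{66828}{\left(-967\right) \frac{1}{-1826 + 1848}} = - \frac{66828}{\left(-967\right) \frac{1}{22}} = - \frac{66828}{- \frac{967}{22}} = \left(-66828\right) \left(- \frac{22}{967}\right) = \frac{1470216}{967}$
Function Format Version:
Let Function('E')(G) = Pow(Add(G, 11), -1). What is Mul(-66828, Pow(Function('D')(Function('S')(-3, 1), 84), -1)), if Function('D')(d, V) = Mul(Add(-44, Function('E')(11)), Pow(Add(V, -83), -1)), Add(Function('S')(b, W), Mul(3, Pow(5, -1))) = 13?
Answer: Rational(1470216, 967) ≈ 1520.4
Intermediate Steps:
Function('S')(b, W) = Rational(62, 5) (Function('S')(b, W) = Add(Rational(-3, 5), 13) = Rational(62, 5))
Function('E')(G) = Pow(Add(11, G), -1)
Function('D')(d, V) = Mul(Rational(-967, 22), Pow(Add(-83, V), -1)) (Function('D')(d, V) = Mul(Add(-44, Pow(Add(11, 11), -1)), Pow(Add(V, -83), -1)) = Mul(Add(-44, Pow(22, -1)), Pow(Add(-83, V), -1)) = Mul(Add(-44, Rational(1, 22)), Pow(Add(-83, V), -1)) = Mul(Rational(-967, 22), Pow(Add(-83, V), -1)))
Mul(-66828, Pow(Function('D')(Function('S')(-3, 1), 84), -1)) = Mul(-66828, Pow(Mul(-967, Pow(Add(-1826, Mul(22, 84)), -1)), -1)) = Mul(-66828, Pow(Mul(-967, Pow(Add(-1826, 1848), -1)), -1)) = Mul(-66828, Pow(Mul(-967, Pow(22, -1)), -1)) = Mul(-66828, Pow(Mul(-967, Rational(1, 22)), -1)) = Mul(-66828, Pow(Rational(-967, 22), -1)) = Mul(-66828, Rational(-22, 967)) = Rational(1470216, 967)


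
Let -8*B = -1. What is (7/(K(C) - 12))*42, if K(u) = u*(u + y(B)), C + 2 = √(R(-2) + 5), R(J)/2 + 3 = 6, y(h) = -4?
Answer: -294/53 - 2352*√11/583 ≈ -18.927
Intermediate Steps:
B = ⅛ (B = -⅛*(-1) = ⅛ ≈ 0.12500)
R(J) = 6 (R(J) = -6 + 2*6 = -6 + 12 = 6)
C = -2 + √11 (C = -2 + √(6 + 5) = -2 + √11 ≈ 1.3166)
K(u) = u*(-4 + u) (K(u) = u*(u - 4) = u*(-4 + u))
(7/(K(C) - 12))*42 = (7/((-2 + √11)*(-4 + (-2 + √11)) - 12))*42 = (7/((-2 + √11)*(-6 + √11) - 12))*42 = (7/((-6 + √11)*(-2 + √11) - 12))*42 = (7/(-12 + (-6 + √11)*(-2 + √11)))*42 = 294/(-12 + (-6 + √11)*(-2 + √11))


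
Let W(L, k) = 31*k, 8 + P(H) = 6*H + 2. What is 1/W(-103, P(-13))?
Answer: -1/2604 ≈ -0.00038402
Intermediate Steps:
P(H) = -6 + 6*H (P(H) = -8 + (6*H + 2) = -8 + (2 + 6*H) = -6 + 6*H)
1/W(-103, P(-13)) = 1/(31*(-6 + 6*(-13))) = 1/(31*(-6 - 78)) = 1/(31*(-84)) = 1/(-2604) = -1/2604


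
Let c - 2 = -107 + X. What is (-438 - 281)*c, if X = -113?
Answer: 156742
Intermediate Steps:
c = -218 (c = 2 + (-107 - 113) = 2 - 220 = -218)
(-438 - 281)*c = (-438 - 281)*(-218) = -719*(-218) = 156742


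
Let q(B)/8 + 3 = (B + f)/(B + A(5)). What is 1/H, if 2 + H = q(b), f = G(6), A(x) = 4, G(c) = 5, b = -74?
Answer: -35/634 ≈ -0.055205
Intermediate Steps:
f = 5
q(B) = -24 + 8*(5 + B)/(4 + B) (q(B) = -24 + 8*((B + 5)/(B + 4)) = -24 + 8*((5 + B)/(4 + B)) = -24 + 8*(5 + B)/(4 + B))
H = -634/35 (H = -2 + 8*(-7 - 2*(-74))/(4 - 74) = -2 + 8*(-7 + 148)/(-70) = -2 + 8*(-1/70)*141 = -2 - 564/35 = -634/35 ≈ -18.114)
1/H = 1/(-634/35) = -35/634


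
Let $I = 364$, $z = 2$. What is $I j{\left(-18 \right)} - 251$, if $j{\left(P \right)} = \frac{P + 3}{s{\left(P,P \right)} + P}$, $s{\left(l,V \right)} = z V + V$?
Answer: $- \frac{1051}{6} \approx -175.17$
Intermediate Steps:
$s{\left(l,V \right)} = 3 V$ ($s{\left(l,V \right)} = 2 V + V = 3 V$)
$j{\left(P \right)} = \frac{3 + P}{4 P}$ ($j{\left(P \right)} = \frac{P + 3}{3 P + P} = \frac{3 + P}{4 P}$)
$I j{\left(-18 \right)} - 251 = 364 \frac{3 - 18}{4 \left(-18\right)} - 251 = 364 \cdot \frac{1}{4} \left(- \frac{1}{18}\right) \left(-15\right) - 251 = 364 \cdot \frac{5}{24} - 251 = \frac{455}{6} - 251 = - \frac{1051}{6}$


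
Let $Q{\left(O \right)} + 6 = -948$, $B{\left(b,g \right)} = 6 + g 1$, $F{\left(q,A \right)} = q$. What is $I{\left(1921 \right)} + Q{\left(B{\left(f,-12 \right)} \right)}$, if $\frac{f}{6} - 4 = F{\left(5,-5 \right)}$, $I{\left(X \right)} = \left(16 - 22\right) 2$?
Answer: $-966$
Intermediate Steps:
$I{\left(X \right)} = -12$ ($I{\left(X \right)} = \left(-6\right) 2 = -12$)
$f = 54$ ($f = 24 + 6 \cdot 5 = 24 + 30 = 54$)
$B{\left(b,g \right)} = 6 + g$
$Q{\left(O \right)} = -954$ ($Q{\left(O \right)} = -6 - 948 = -954$)
$I{\left(1921 \right)} + Q{\left(B{\left(f,-12 \right)} \right)} = -12 - 954 = -966$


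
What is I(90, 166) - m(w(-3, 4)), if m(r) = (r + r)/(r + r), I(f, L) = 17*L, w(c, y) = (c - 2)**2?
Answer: 2821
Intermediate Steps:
w(c, y) = (-2 + c)**2
m(r) = 1 (m(r) = (2*r)/((2*r)) = (2*r)*(1/(2*r)) = 1)
I(90, 166) - m(w(-3, 4)) = 17*166 - 1*1 = 2822 - 1 = 2821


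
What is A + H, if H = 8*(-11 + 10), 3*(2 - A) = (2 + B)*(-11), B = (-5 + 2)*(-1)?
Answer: 37/3 ≈ 12.333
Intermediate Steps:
B = 3 (B = -3*(-1) = 3)
A = 61/3 (A = 2 - (2 + 3)*(-11)/3 = 2 - 5*(-11)/3 = 2 - ⅓*(-55) = 2 + 55/3 = 61/3 ≈ 20.333)
H = -8 (H = 8*(-1) = -8)
A + H = 61/3 - 8 = 37/3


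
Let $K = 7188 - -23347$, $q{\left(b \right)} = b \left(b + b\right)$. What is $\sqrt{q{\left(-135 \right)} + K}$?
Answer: $\sqrt{66985} \approx 258.81$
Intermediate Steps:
$q{\left(b \right)} = 2 b^{2}$ ($q{\left(b \right)} = b 2 b = 2 b^{2}$)
$K = 30535$ ($K = 7188 + 23347 = 30535$)
$\sqrt{q{\left(-135 \right)} + K} = \sqrt{2 \left(-135\right)^{2} + 30535} = \sqrt{2 \cdot 18225 + 30535} = \sqrt{36450 + 30535} = \sqrt{66985}$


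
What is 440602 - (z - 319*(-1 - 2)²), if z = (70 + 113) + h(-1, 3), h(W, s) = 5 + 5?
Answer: 443280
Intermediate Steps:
h(W, s) = 10
z = 193 (z = (70 + 113) + 10 = 183 + 10 = 193)
440602 - (z - 319*(-1 - 2)²) = 440602 - (193 - 319*(-1 - 2)²) = 440602 - (193 - 319*(-3)²) = 440602 - (193 - 319*9) = 440602 - (193 - 2871) = 440602 - 1*(-2678) = 440602 + 2678 = 443280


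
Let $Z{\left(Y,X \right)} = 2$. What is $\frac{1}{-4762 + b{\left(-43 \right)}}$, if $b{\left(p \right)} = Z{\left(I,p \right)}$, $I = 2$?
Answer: $- \frac{1}{4760} \approx -0.00021008$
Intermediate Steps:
$b{\left(p \right)} = 2$
$\frac{1}{-4762 + b{\left(-43 \right)}} = \frac{1}{-4762 + 2} = \frac{1}{-4760} = - \frac{1}{4760}$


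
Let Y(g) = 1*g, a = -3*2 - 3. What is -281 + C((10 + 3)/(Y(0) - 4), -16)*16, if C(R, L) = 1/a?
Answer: -2545/9 ≈ -282.78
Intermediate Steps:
a = -9 (a = -6 - 3 = -9)
Y(g) = g
C(R, L) = -1/9 (C(R, L) = 1/(-9) = -1/9)
-281 + C((10 + 3)/(Y(0) - 4), -16)*16 = -281 - 1/9*16 = -281 - 16/9 = -2545/9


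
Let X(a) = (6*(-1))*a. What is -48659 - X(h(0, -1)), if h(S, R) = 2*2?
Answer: -48635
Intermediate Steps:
h(S, R) = 4
X(a) = -6*a
-48659 - X(h(0, -1)) = -48659 - (-6)*4 = -48659 - 1*(-24) = -48659 + 24 = -48635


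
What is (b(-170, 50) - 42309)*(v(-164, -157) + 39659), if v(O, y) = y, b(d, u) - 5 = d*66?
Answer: -2114305048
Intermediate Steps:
b(d, u) = 5 + 66*d (b(d, u) = 5 + d*66 = 5 + 66*d)
(b(-170, 50) - 42309)*(v(-164, -157) + 39659) = ((5 + 66*(-170)) - 42309)*(-157 + 39659) = ((5 - 11220) - 42309)*39502 = (-11215 - 42309)*39502 = -53524*39502 = -2114305048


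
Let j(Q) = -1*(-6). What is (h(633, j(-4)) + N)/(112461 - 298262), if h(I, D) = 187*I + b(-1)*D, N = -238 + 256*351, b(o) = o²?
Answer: -207995/185801 ≈ -1.1194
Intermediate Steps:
j(Q) = 6
N = 89618 (N = -238 + 89856 = 89618)
h(I, D) = D + 187*I (h(I, D) = 187*I + (-1)²*D = 187*I + 1*D = 187*I + D = D + 187*I)
(h(633, j(-4)) + N)/(112461 - 298262) = ((6 + 187*633) + 89618)/(112461 - 298262) = ((6 + 118371) + 89618)/(-185801) = (118377 + 89618)*(-1/185801) = 207995*(-1/185801) = -207995/185801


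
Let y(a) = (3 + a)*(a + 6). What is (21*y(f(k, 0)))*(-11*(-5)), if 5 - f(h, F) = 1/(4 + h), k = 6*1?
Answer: 1989141/20 ≈ 99457.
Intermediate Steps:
k = 6
f(h, F) = 5 - 1/(4 + h)
y(a) = (3 + a)*(6 + a)
(21*y(f(k, 0)))*(-11*(-5)) = (21*(18 + ((19 + 5*6)/(4 + 6))² + 9*((19 + 5*6)/(4 + 6))))*(-11*(-5)) = (21*(18 + ((19 + 30)/10)² + 9*((19 + 30)/10)))*55 = (21*(18 + ((⅒)*49)² + 9*((⅒)*49)))*55 = (21*(18 + (49/10)² + 9*(49/10)))*55 = (21*(18 + 2401/100 + 441/10))*55 = (21*(8611/100))*55 = (180831/100)*55 = 1989141/20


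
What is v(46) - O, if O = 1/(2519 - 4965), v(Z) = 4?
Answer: 9785/2446 ≈ 4.0004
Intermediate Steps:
O = -1/2446 (O = 1/(-2446) = -1/2446 ≈ -0.00040883)
v(46) - O = 4 - 1*(-1/2446) = 4 + 1/2446 = 9785/2446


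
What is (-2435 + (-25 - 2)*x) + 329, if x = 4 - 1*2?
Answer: -2160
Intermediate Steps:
x = 2 (x = 4 - 2 = 2)
(-2435 + (-25 - 2)*x) + 329 = (-2435 + (-25 - 2)*2) + 329 = (-2435 - 27*2) + 329 = (-2435 - 54) + 329 = -2489 + 329 = -2160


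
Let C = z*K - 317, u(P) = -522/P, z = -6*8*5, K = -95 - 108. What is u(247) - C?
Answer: -11956063/247 ≈ -48405.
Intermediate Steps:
K = -203
z = -240 (z = -48*5 = -240)
C = 48403 (C = -240*(-203) - 317 = 48720 - 317 = 48403)
u(247) - C = -522/247 - 1*48403 = -522*1/247 - 48403 = -522/247 - 48403 = -11956063/247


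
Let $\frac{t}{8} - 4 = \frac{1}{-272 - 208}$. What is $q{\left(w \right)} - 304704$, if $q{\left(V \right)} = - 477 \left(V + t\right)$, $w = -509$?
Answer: $- \frac{1543341}{20} \approx -77167.0$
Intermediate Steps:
$t = \frac{1919}{60}$ ($t = 32 + \frac{8}{-272 - 208} = 32 + \frac{8}{-480} = 32 + 8 \left(- \frac{1}{480}\right) = 32 - \frac{1}{60} = \frac{1919}{60} \approx 31.983$)
$q{\left(V \right)} = - \frac{305121}{20} - 477 V$ ($q{\left(V \right)} = - 477 \left(V + \frac{1919}{60}\right) = - 477 \left(\frac{1919}{60} + V\right) = - \frac{305121}{20} - 477 V$)
$q{\left(w \right)} - 304704 = \left(- \frac{305121}{20} - -242793\right) - 304704 = \left(- \frac{305121}{20} + 242793\right) - 304704 = \frac{4550739}{20} - 304704 = - \frac{1543341}{20}$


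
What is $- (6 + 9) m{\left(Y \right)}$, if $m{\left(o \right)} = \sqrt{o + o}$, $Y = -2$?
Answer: $- 30 i \approx - 30.0 i$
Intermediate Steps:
$m{\left(o \right)} = \sqrt{2} \sqrt{o}$ ($m{\left(o \right)} = \sqrt{2 o} = \sqrt{2} \sqrt{o}$)
$- (6 + 9) m{\left(Y \right)} = - (6 + 9) \sqrt{2} \sqrt{-2} = \left(-1\right) 15 \sqrt{2} i \sqrt{2} = - 15 \cdot 2 i = - 30 i$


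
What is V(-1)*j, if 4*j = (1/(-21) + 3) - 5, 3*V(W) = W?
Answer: 43/252 ≈ 0.17063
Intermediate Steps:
V(W) = W/3
j = -43/84 (j = ((1/(-21) + 3) - 5)/4 = ((-1/21 + 3) - 5)/4 = (62/21 - 5)/4 = (1/4)*(-43/21) = -43/84 ≈ -0.51190)
V(-1)*j = ((1/3)*(-1))*(-43/84) = -1/3*(-43/84) = 43/252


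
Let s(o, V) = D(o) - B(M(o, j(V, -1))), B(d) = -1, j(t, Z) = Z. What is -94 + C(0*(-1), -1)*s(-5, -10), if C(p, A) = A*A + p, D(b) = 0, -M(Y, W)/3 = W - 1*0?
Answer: -93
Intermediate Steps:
M(Y, W) = -3*W (M(Y, W) = -3*(W - 1*0) = -3*(W + 0) = -3*W)
C(p, A) = p + A**2 (C(p, A) = A**2 + p = p + A**2)
s(o, V) = 1 (s(o, V) = 0 - 1*(-1) = 0 + 1 = 1)
-94 + C(0*(-1), -1)*s(-5, -10) = -94 + (0*(-1) + (-1)**2)*1 = -94 + (0 + 1)*1 = -94 + 1*1 = -94 + 1 = -93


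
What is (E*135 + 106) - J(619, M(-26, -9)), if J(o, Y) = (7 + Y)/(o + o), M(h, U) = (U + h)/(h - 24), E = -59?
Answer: -97294497/12380 ≈ -7859.0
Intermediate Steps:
M(h, U) = (U + h)/(-24 + h)
J(o, Y) = (7 + Y)/(2*o) (J(o, Y) = (7 + Y)/((2*o)) = (7 + Y)*(1/(2*o)) = (7 + Y)/(2*o))
(E*135 + 106) - J(619, M(-26, -9)) = (-59*135 + 106) - (7 + (-9 - 26)/(-24 - 26))/(2*619) = (-7965 + 106) - (7 - 35/(-50))/(2*619) = -7859 - (7 - 1/50*(-35))/(2*619) = -7859 - (7 + 7/10)/(2*619) = -7859 - 77/(2*619*10) = -7859 - 1*77/12380 = -7859 - 77/12380 = -97294497/12380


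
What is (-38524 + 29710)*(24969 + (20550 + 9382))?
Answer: -483897414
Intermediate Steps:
(-38524 + 29710)*(24969 + (20550 + 9382)) = -8814*(24969 + 29932) = -8814*54901 = -483897414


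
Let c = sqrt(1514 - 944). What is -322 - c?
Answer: -322 - sqrt(570) ≈ -345.87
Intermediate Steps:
c = sqrt(570) ≈ 23.875
-322 - c = -322 - sqrt(570)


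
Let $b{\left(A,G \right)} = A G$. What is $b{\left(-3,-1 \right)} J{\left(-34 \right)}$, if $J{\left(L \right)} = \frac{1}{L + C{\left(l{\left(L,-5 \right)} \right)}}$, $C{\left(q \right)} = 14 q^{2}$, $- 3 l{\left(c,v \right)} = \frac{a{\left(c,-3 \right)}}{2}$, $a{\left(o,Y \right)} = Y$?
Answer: $- \frac{6}{61} \approx -0.098361$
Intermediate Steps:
$l{\left(c,v \right)} = \frac{1}{2}$ ($l{\left(c,v \right)} = - \frac{\left(-3\right) \frac{1}{2}}{3} = \left(- \frac{1}{3}\right) \left(- \frac{3}{2}\right) = \frac{1}{2}$)
$J{\left(L \right)} = \frac{1}{\frac{7}{2} + L}$ ($J{\left(L \right)} = \frac{1}{L + \frac{14}{4}} = \frac{1}{L + 14 \cdot \frac{1}{4}} = \frac{1}{L + \frac{7}{2}} = \frac{1}{\frac{7}{2} + L}$)
$b{\left(-3,-1 \right)} J{\left(-34 \right)} = \left(-3\right) \left(-1\right) \frac{2}{7 + 2 \left(-34\right)} = 3 \frac{2}{7 - 68} = 3 \frac{2}{-61} = 3 \cdot 2 \left(- \frac{1}{61}\right) = 3 \left(- \frac{2}{61}\right) = - \frac{6}{61}$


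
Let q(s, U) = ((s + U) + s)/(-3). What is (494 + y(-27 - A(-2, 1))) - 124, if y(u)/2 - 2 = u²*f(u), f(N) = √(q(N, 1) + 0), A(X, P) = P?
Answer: 374 + 1568*√165/3 ≈ 7087.8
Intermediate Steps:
q(s, U) = -2*s/3 - U/3 (q(s, U) = ((U + s) + s)*(-⅓) = (U + 2*s)*(-⅓) = -2*s/3 - U/3)
f(N) = √(-⅓ - 2*N/3) (f(N) = √((-2*N/3 - ⅓*1) + 0) = √((-2*N/3 - ⅓) + 0) = √((-⅓ - 2*N/3) + 0) = √(-⅓ - 2*N/3))
y(u) = 4 + 2*u²*√(-3 - 6*u)/3 (y(u) = 4 + 2*(u²*(√(-3 - 6*u)/3)) = 4 + 2*(u²*√(-3 - 6*u)/3) = 4 + 2*u²*√(-3 - 6*u)/3)
(494 + y(-27 - A(-2, 1))) - 124 = (494 + (4 + 2*(-27 - 1*1)²*√(-3 - 6*(-27 - 1*1))/3)) - 124 = (494 + (4 + 2*(-27 - 1)²*√(-3 - 6*(-27 - 1))/3)) - 124 = (494 + (4 + (⅔)*(-28)²*√(-3 - 6*(-28)))) - 124 = (494 + (4 + (⅔)*784*√(-3 + 168))) - 124 = (494 + (4 + (⅔)*784*√165)) - 124 = (494 + (4 + 1568*√165/3)) - 124 = (498 + 1568*√165/3) - 124 = 374 + 1568*√165/3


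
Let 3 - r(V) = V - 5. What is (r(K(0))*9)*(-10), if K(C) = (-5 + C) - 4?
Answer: -1530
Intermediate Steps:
K(C) = -9 + C
r(V) = 8 - V (r(V) = 3 - (V - 5) = 3 - (-5 + V) = 3 + (5 - V) = 8 - V)
(r(K(0))*9)*(-10) = ((8 - (-9 + 0))*9)*(-10) = ((8 - 1*(-9))*9)*(-10) = ((8 + 9)*9)*(-10) = (17*9)*(-10) = 153*(-10) = -1530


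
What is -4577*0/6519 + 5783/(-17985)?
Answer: -5783/17985 ≈ -0.32155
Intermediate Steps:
-4577*0/6519 + 5783/(-17985) = 0*(1/6519) + 5783*(-1/17985) = 0 - 5783/17985 = -5783/17985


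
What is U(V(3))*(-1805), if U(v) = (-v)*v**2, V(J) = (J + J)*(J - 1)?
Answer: 3119040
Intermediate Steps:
V(J) = 2*J*(-1 + J) (V(J) = (2*J)*(-1 + J) = 2*J*(-1 + J))
U(v) = -v**3
U(V(3))*(-1805) = -(2*3*(-1 + 3))**3*(-1805) = -(2*3*2)**3*(-1805) = -1*12**3*(-1805) = -1*1728*(-1805) = -1728*(-1805) = 3119040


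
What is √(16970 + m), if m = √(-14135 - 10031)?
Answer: √(16970 + I*√24166) ≈ 130.27 + 0.5967*I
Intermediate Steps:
m = I*√24166 (m = √(-24166) = I*√24166 ≈ 155.45*I)
√(16970 + m) = √(16970 + I*√24166)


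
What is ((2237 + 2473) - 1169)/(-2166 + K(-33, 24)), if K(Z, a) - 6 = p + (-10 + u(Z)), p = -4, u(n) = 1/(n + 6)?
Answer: -95607/58699 ≈ -1.6288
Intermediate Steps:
u(n) = 1/(6 + n)
K(Z, a) = -8 + 1/(6 + Z) (K(Z, a) = 6 + (-4 + (-10 + 1/(6 + Z))) = 6 + (-14 + 1/(6 + Z)) = -8 + 1/(6 + Z))
((2237 + 2473) - 1169)/(-2166 + K(-33, 24)) = ((2237 + 2473) - 1169)/(-2166 + (-47 - 8*(-33))/(6 - 33)) = (4710 - 1169)/(-2166 + (-47 + 264)/(-27)) = 3541/(-2166 - 1/27*217) = 3541/(-2166 - 217/27) = 3541/(-58699/27) = 3541*(-27/58699) = -95607/58699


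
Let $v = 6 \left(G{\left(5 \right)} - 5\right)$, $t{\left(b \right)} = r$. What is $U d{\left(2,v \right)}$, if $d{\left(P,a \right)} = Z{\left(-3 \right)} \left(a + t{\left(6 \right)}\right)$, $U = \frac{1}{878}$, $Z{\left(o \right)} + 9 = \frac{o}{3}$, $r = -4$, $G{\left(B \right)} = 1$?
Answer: $\frac{140}{439} \approx 0.31891$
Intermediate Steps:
$t{\left(b \right)} = -4$
$v = -24$ ($v = 6 \left(1 - 5\right) = 6 \left(-4\right) = -24$)
$Z{\left(o \right)} = -9 + \frac{o}{3}$
$U = \frac{1}{878} \approx 0.001139$
$d{\left(P,a \right)} = 40 - 10 a$ ($d{\left(P,a \right)} = \left(-9 + \frac{1}{3} \left(-3\right)\right) \left(a - 4\right) = \left(-9 - 1\right) \left(-4 + a\right) = - 10 \left(-4 + a\right) = 40 - 10 a$)
$U d{\left(2,v \right)} = \frac{40 - -240}{878} = \frac{40 + 240}{878} = \frac{1}{878} \cdot 280 = \frac{140}{439}$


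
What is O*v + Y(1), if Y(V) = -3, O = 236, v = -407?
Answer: -96055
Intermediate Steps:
O*v + Y(1) = 236*(-407) - 3 = -96052 - 3 = -96055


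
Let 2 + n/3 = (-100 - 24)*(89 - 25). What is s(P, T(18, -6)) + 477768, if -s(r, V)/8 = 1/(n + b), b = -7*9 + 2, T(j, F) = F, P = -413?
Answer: 11406711008/23875 ≈ 4.7777e+5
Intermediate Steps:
b = -61 (b = -63 + 2 = -61)
n = -23814 (n = -6 + 3*((-100 - 24)*(89 - 25)) = -6 + 3*(-124*64) = -6 + 3*(-7936) = -6 - 23808 = -23814)
s(r, V) = 8/23875 (s(r, V) = -8/(-23814 - 61) = -8/(-23875) = -8*(-1/23875) = 8/23875)
s(P, T(18, -6)) + 477768 = 8/23875 + 477768 = 11406711008/23875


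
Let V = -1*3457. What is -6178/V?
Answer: 6178/3457 ≈ 1.7871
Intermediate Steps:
V = -3457
-6178/V = -6178/(-3457) = -6178*(-1/3457) = 6178/3457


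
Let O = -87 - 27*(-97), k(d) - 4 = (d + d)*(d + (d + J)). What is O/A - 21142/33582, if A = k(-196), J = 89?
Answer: -303277142/498608745 ≈ -0.60825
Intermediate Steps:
k(d) = 4 + 2*d*(89 + 2*d) (k(d) = 4 + (d + d)*(d + (d + 89)) = 4 + (2*d)*(d + (89 + d)) = 4 + (2*d)*(89 + 2*d) = 4 + 2*d*(89 + 2*d))
O = 2532 (O = -87 + 2619 = 2532)
A = 118780 (A = 4 + 4*(-196)**2 + 178*(-196) = 4 + 4*38416 - 34888 = 4 + 153664 - 34888 = 118780)
O/A - 21142/33582 = 2532/118780 - 21142/33582 = 2532*(1/118780) - 21142*1/33582 = 633/29695 - 10571/16791 = -303277142/498608745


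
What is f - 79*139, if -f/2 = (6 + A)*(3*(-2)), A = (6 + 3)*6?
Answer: -10261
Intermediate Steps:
A = 54 (A = 9*6 = 54)
f = 720 (f = -2*(6 + 54)*3*(-2) = -120*(-6) = -2*(-360) = 720)
f - 79*139 = 720 - 79*139 = 720 - 10981 = -10261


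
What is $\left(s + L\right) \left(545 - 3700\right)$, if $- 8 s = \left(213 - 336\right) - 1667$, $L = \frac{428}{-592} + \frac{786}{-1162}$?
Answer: $- \frac{15080493005}{21497} \approx -7.0152 \cdot 10^{5}$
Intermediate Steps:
$L = - \frac{120331}{85988}$ ($L = 428 \left(- \frac{1}{592}\right) + 786 \left(- \frac{1}{1162}\right) = - \frac{107}{148} - \frac{393}{581} = - \frac{120331}{85988} \approx -1.3994$)
$s = \frac{895}{4}$ ($s = - \frac{\left(213 - 336\right) - 1667}{8} = - \frac{-123 - 1667}{8} = \left(- \frac{1}{8}\right) \left(-1790\right) = \frac{895}{4} \approx 223.75$)
$\left(s + L\right) \left(545 - 3700\right) = \left(\frac{895}{4} - \frac{120331}{85988}\right) \left(545 - 3700\right) = \frac{4779871}{21497} \left(-3155\right) = - \frac{15080493005}{21497}$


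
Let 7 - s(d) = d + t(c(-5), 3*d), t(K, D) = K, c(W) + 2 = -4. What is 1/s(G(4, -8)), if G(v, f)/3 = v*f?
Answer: 1/109 ≈ 0.0091743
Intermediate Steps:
c(W) = -6 (c(W) = -2 - 4 = -6)
G(v, f) = 3*f*v (G(v, f) = 3*(v*f) = 3*(f*v) = 3*f*v)
s(d) = 13 - d (s(d) = 7 - (d - 6) = 7 - (-6 + d) = 7 + (6 - d) = 13 - d)
1/s(G(4, -8)) = 1/(13 - 3*(-8)*4) = 1/(13 - 1*(-96)) = 1/(13 + 96) = 1/109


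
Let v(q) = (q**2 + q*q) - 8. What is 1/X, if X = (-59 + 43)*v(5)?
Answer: -1/672 ≈ -0.0014881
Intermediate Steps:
v(q) = -8 + 2*q**2 (v(q) = (q**2 + q**2) - 8 = 2*q**2 - 8 = -8 + 2*q**2)
X = -672 (X = (-59 + 43)*(-8 + 2*5**2) = -16*(-8 + 2*25) = -16*(-8 + 50) = -16*42 = -672)
1/X = 1/(-672) = -1/672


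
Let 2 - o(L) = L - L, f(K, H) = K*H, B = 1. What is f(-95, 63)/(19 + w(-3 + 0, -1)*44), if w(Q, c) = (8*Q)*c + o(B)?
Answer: -5985/1163 ≈ -5.1462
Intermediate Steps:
f(K, H) = H*K
o(L) = 2 (o(L) = 2 - (L - L) = 2 - 1*0 = 2 + 0 = 2)
w(Q, c) = 2 + 8*Q*c (w(Q, c) = (8*Q)*c + 2 = 8*Q*c + 2 = 2 + 8*Q*c)
f(-95, 63)/(19 + w(-3 + 0, -1)*44) = (63*(-95))/(19 + (2 + 8*(-3 + 0)*(-1))*44) = -5985/(19 + (2 + 8*(-3)*(-1))*44) = -5985/(19 + (2 + 24)*44) = -5985/(19 + 26*44) = -5985/(19 + 1144) = -5985/1163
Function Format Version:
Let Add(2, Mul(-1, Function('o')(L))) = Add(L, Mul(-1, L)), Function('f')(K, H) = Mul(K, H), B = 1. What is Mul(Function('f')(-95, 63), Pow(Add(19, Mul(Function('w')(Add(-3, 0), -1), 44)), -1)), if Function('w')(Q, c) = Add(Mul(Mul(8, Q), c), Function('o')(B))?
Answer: Rational(-5985, 1163) ≈ -5.1462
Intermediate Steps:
Function('f')(K, H) = Mul(H, K)
Function('o')(L) = 2 (Function('o')(L) = Add(2, Mul(-1, Add(L, Mul(-1, L)))) = Add(2, Mul(-1, 0)) = Add(2, 0) = 2)
Function('w')(Q, c) = Add(2, Mul(8, Q, c)) (Function('w')(Q, c) = Add(Mul(Mul(8, Q), c), 2) = Add(Mul(8, Q, c), 2) = Add(2, Mul(8, Q, c)))
Mul(Function('f')(-95, 63), Pow(Add(19, Mul(Function('w')(Add(-3, 0), -1), 44)), -1)) = Mul(Mul(63, -95), Pow(Add(19, Mul(Add(2, Mul(8, Add(-3, 0), -1)), 44)), -1)) = Mul(-5985, Pow(Add(19, Mul(Add(2, Mul(8, -3, -1)), 44)), -1)) = Mul(-5985, Pow(Add(19, Mul(Add(2, 24), 44)), -1)) = Mul(-5985, Pow(Add(19, Mul(26, 44)), -1)) = Mul(-5985, Pow(Add(19, 1144), -1)) = Mul(-5985, Pow(1163, -1)) = Mul(-5985, Rational(1, 1163)) = Rational(-5985, 1163)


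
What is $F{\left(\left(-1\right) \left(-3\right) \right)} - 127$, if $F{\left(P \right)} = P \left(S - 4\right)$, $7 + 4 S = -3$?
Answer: $- \frac{293}{2} \approx -146.5$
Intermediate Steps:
$S = - \frac{5}{2}$ ($S = - \frac{7}{4} + \frac{1}{4} \left(-3\right) = - \frac{7}{4} - \frac{3}{4} = - \frac{5}{2} \approx -2.5$)
$F{\left(P \right)} = - \frac{13 P}{2}$ ($F{\left(P \right)} = P \left(- \frac{5}{2} - 4\right) = P \left(- \frac{13}{2}\right) = - \frac{13 P}{2}$)
$F{\left(\left(-1\right) \left(-3\right) \right)} - 127 = - \frac{13 \left(\left(-1\right) \left(-3\right)\right)}{2} - 127 = \left(- \frac{13}{2}\right) 3 - 127 = - \frac{39}{2} - 127 = - \frac{293}{2}$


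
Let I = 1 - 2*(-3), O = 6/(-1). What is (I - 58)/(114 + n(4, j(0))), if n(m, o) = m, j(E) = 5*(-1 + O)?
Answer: -51/118 ≈ -0.43220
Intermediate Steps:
O = -6 (O = 6*(-1) = -6)
j(E) = -35 (j(E) = 5*(-1 - 6) = 5*(-7) = -35)
I = 7 (I = 1 + 6 = 7)
(I - 58)/(114 + n(4, j(0))) = (7 - 58)/(114 + 4) = -51/118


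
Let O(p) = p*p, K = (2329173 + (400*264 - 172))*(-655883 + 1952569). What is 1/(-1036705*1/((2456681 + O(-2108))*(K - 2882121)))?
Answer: -4356753834028061385/207341 ≈ -2.1012e+13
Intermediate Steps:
K = 3156913032286 (K = (2329173 + (105600 - 172))*1296686 = (2329173 + 105428)*1296686 = 2434601*1296686 = 3156913032286)
O(p) = p²
1/(-1036705*1/((2456681 + O(-2108))*(K - 2882121))) = 1/(-1036705*1/((2456681 + (-2108)²)*(3156913032286 - 2882121))) = 1/(-1036705*1/(3156910150165*(2456681 + 4443664))) = 1/(-1036705/(6900345*3156910150165)) = 1/(-1036705/21783769170140306925) = 1/(-1036705*1/21783769170140306925) = 1/(-207341/4356753834028061385) = -4356753834028061385/207341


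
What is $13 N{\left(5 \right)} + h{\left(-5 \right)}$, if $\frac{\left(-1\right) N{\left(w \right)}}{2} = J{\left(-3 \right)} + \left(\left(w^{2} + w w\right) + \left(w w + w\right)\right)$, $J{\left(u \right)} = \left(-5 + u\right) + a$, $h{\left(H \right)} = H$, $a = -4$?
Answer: $-1773$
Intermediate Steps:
$J{\left(u \right)} = -9 + u$ ($J{\left(u \right)} = \left(-5 + u\right) - 4 = -9 + u$)
$N{\left(w \right)} = 24 - 6 w^{2} - 2 w$ ($N{\left(w \right)} = - 2 \left(\left(-9 - 3\right) + \left(\left(w^{2} + w w\right) + \left(w w + w\right)\right)\right) = - 2 \left(-12 + \left(\left(w^{2} + w^{2}\right) + \left(w^{2} + w\right)\right)\right) = - 2 \left(-12 + \left(2 w^{2} + \left(w + w^{2}\right)\right)\right) = - 2 \left(-12 + \left(w + 3 w^{2}\right)\right) = - 2 \left(-12 + w + 3 w^{2}\right) = 24 - 6 w^{2} - 2 w$)
$13 N{\left(5 \right)} + h{\left(-5 \right)} = 13 \left(24 - 6 \cdot 5^{2} - 10\right) - 5 = 13 \left(24 - 150 - 10\right) - 5 = 13 \left(-136\right) - 5 = -1768 - 5 = -1773$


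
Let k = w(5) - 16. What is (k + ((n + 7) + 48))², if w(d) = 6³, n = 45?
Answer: 90000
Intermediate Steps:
w(d) = 216
k = 200 (k = 216 - 16 = 200)
(k + ((n + 7) + 48))² = (200 + ((45 + 7) + 48))² = (200 + (52 + 48))² = (200 + 100)² = 300² = 90000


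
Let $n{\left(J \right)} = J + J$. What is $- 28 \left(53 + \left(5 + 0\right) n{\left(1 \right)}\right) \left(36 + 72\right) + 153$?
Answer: $-190359$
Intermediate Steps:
$n{\left(J \right)} = 2 J$
$- 28 \left(53 + \left(5 + 0\right) n{\left(1 \right)}\right) \left(36 + 72\right) + 153 = - 28 \left(53 + \left(5 + 0\right) 2 \cdot 1\right) \left(36 + 72\right) + 153 = - 28 \left(53 + 5 \cdot 2\right) 108 + 153 = - 28 \left(53 + 10\right) 108 + 153 = - 28 \cdot 63 \cdot 108 + 153 = \left(-28\right) 6804 + 153 = -190512 + 153 = -190359$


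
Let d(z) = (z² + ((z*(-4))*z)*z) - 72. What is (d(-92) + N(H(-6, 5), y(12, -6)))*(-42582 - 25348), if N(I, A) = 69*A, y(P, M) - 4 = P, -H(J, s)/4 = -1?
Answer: -212230166640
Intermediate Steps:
H(J, s) = 4 (H(J, s) = -4*(-1) = 4)
y(P, M) = 4 + P
d(z) = -72 + z² - 4*z³ (d(z) = (z² + ((-4*z)*z)*z) - 72 = (z² + (-4*z²)*z) - 72 = (z² - 4*z³) - 72 = -72 + z² - 4*z³)
(d(-92) + N(H(-6, 5), y(12, -6)))*(-42582 - 25348) = ((-72 + (-92)² - 4*(-92)³) + 69*(4 + 12))*(-42582 - 25348) = ((-72 + 8464 - 4*(-778688)) + 69*16)*(-67930) = ((-72 + 8464 + 3114752) + 1104)*(-67930) = (3123144 + 1104)*(-67930) = 3124248*(-67930) = -212230166640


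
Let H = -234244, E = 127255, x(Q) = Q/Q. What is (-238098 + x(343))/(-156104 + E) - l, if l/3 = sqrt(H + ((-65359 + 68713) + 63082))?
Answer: 238097/28849 - 24*I*sqrt(2622) ≈ 8.2532 - 1228.9*I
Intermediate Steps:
x(Q) = 1
l = 24*I*sqrt(2622) (l = 3*sqrt(-234244 + ((-65359 + 68713) + 63082)) = 3*sqrt(-234244 + (3354 + 63082)) = 3*sqrt(-234244 + 66436) = 3*sqrt(-167808) = 3*(8*I*sqrt(2622)) = 24*I*sqrt(2622) ≈ 1228.9*I)
(-238098 + x(343))/(-156104 + E) - l = (-238098 + 1)/(-156104 + 127255) - 24*I*sqrt(2622) = -238097/(-28849) - 24*I*sqrt(2622) = -238097*(-1/28849) - 24*I*sqrt(2622) = 238097/28849 - 24*I*sqrt(2622)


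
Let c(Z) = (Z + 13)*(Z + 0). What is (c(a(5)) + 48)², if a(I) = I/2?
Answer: 120409/16 ≈ 7525.6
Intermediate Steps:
a(I) = I/2 (a(I) = I*(½) = I/2)
c(Z) = Z*(13 + Z) (c(Z) = (13 + Z)*Z = Z*(13 + Z))
(c(a(5)) + 48)² = (((½)*5)*(13 + (½)*5) + 48)² = (5*(13 + 5/2)/2 + 48)² = ((5/2)*(31/2) + 48)² = (155/4 + 48)² = (347/4)² = 120409/16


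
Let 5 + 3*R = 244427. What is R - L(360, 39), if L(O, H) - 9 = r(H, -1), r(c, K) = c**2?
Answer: 79944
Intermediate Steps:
R = 81474 (R = -5/3 + (1/3)*244427 = -5/3 + 244427/3 = 81474)
L(O, H) = 9 + H**2
R - L(360, 39) = 81474 - (9 + 39**2) = 81474 - (9 + 1521) = 81474 - 1*1530 = 81474 - 1530 = 79944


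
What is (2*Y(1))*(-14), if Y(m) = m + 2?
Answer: -84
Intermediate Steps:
Y(m) = 2 + m
(2*Y(1))*(-14) = (2*(2 + 1))*(-14) = (2*3)*(-14) = 6*(-14) = -84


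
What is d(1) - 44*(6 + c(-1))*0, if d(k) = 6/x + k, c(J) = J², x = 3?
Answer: 3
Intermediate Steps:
d(k) = 2 + k (d(k) = 6/3 + k = 6*(⅓) + k = 2 + k)
d(1) - 44*(6 + c(-1))*0 = (2 + 1) - 44*(6 + (-1)²)*0 = 3 - 44*(6 + 1)*0 = 3 - 308*0 = 3 - 44*0 = 3 + 0 = 3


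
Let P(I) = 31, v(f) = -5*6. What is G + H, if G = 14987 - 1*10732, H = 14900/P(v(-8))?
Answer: 146805/31 ≈ 4735.6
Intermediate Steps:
v(f) = -30
H = 14900/31 ≈ 480.65
G = 4255 (G = 14987 - 10732 = 4255)
G + H = 4255 + 14900/31 = 146805/31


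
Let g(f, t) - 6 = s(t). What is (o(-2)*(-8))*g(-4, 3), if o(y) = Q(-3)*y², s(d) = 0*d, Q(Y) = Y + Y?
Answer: 1152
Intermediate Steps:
Q(Y) = 2*Y
s(d) = 0
o(y) = -6*y² (o(y) = (2*(-3))*y² = -6*y²)
g(f, t) = 6 (g(f, t) = 6 + 0 = 6)
(o(-2)*(-8))*g(-4, 3) = (-6*(-2)²*(-8))*6 = (-6*4*(-8))*6 = -24*(-8)*6 = 192*6 = 1152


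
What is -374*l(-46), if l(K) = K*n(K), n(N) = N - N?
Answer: 0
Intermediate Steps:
n(N) = 0
l(K) = 0 (l(K) = K*0 = 0)
-374*l(-46) = -374*0 = 0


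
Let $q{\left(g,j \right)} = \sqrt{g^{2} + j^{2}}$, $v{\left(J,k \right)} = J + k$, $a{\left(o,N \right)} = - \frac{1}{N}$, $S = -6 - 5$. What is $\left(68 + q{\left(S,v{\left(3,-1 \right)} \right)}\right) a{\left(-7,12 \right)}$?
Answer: $- \frac{17}{3} - \frac{5 \sqrt{5}}{12} \approx -6.5984$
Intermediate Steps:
$S = -11$
$\left(68 + q{\left(S,v{\left(3,-1 \right)} \right)}\right) a{\left(-7,12 \right)} = \left(68 + \sqrt{\left(-11\right)^{2} + \left(3 - 1\right)^{2}}\right) \left(- \frac{1}{12}\right) = \left(68 + \sqrt{121 + 2^{2}}\right) \left(\left(-1\right) \frac{1}{12}\right) = \left(68 + \sqrt{121 + 4}\right) \left(- \frac{1}{12}\right) = \left(68 + \sqrt{125}\right) \left(- \frac{1}{12}\right) = \left(68 + 5 \sqrt{5}\right) \left(- \frac{1}{12}\right) = - \frac{17}{3} - \frac{5 \sqrt{5}}{12}$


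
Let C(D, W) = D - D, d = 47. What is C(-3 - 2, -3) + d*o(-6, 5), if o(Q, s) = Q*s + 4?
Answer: -1222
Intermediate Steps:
C(D, W) = 0
o(Q, s) = 4 + Q*s
C(-3 - 2, -3) + d*o(-6, 5) = 0 + 47*(4 - 6*5) = 0 + 47*(4 - 30) = 0 + 47*(-26) = 0 - 1222 = -1222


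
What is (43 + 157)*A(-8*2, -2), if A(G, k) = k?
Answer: -400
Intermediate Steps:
(43 + 157)*A(-8*2, -2) = (43 + 157)*(-2) = 200*(-2) = -400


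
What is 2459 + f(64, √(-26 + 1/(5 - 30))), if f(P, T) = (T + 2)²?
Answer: 60924/25 + 4*I*√651/5 ≈ 2437.0 + 20.412*I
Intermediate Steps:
f(P, T) = (2 + T)²
2459 + f(64, √(-26 + 1/(5 - 30))) = 2459 + (2 + √(-26 + 1/(5 - 30)))² = 2459 + (2 + √(-26 + 1/(-25)))² = 2459 + (2 + √(-26 - 1/25))² = 2459 + (2 + √(-651/25))² = 2459 + (2 + I*√651/5)²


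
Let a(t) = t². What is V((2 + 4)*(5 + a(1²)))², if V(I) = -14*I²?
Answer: 329204736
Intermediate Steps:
V((2 + 4)*(5 + a(1²)))² = (-14*(2 + 4)²*(5 + (1²)²)²)² = (-14*36*(5 + 1²)²)² = (-14*36*(5 + 1)²)² = (-14*(6*6)²)² = (-14*36²)² = (-14*1296)² = (-18144)² = 329204736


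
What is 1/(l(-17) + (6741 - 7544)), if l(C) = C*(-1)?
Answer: -1/786 ≈ -0.0012723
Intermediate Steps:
l(C) = -C
1/(l(-17) + (6741 - 7544)) = 1/(-1*(-17) + (6741 - 7544)) = 1/(17 - 803) = 1/(-786) = -1/786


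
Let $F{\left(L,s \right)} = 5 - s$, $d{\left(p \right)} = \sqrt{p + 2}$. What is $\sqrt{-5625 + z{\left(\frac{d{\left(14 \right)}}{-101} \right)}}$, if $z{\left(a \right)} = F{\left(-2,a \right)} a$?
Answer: $\frac{i \sqrt{57382661}}{101} \approx 75.001 i$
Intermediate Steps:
$d{\left(p \right)} = \sqrt{2 + p}$
$z{\left(a \right)} = a \left(5 - a\right)$ ($z{\left(a \right)} = \left(5 - a\right) a = a \left(5 - a\right)$)
$\sqrt{-5625 + z{\left(\frac{d{\left(14 \right)}}{-101} \right)}} = \sqrt{-5625 + \frac{\sqrt{2 + 14}}{-101} \left(5 - \frac{\sqrt{2 + 14}}{-101}\right)} = \sqrt{-5625 + \sqrt{16} \left(- \frac{1}{101}\right) \left(5 - \sqrt{16} \left(- \frac{1}{101}\right)\right)} = \sqrt{-5625 + 4 \left(- \frac{1}{101}\right) \left(5 - 4 \left(- \frac{1}{101}\right)\right)} = \sqrt{-5625 - \frac{4 \left(5 - - \frac{4}{101}\right)}{101}} = \sqrt{-5625 - \frac{4 \left(5 + \frac{4}{101}\right)}{101}} = \sqrt{-5625 - \frac{2036}{10201}} = \sqrt{- \frac{57382661}{10201}} = \frac{i \sqrt{57382661}}{101}$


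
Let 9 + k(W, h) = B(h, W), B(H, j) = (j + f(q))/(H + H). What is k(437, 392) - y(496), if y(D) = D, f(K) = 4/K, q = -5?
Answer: -1977419/3920 ≈ -504.44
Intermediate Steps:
B(H, j) = (-4/5 + j)/(2*H) (B(H, j) = (j + 4/(-5))/(H + H) = (j + 4*(-1/5))/((2*H)) = (j - 4/5)*(1/(2*H)) = (-4/5 + j)*(1/(2*H)) = (-4/5 + j)/(2*H))
k(W, h) = -9 + (-4 + 5*W)/(10*h)
k(437, 392) - y(496) = (1/10)*(-4 - 90*392 + 5*437)/392 - 1*496 = (1/10)*(1/392)*(-4 - 35280 + 2185) - 496 = (1/10)*(1/392)*(-33099) - 496 = -33099/3920 - 496 = -1977419/3920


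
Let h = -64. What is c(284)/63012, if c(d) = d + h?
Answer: 55/15753 ≈ 0.0034914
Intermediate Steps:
c(d) = -64 + d (c(d) = d - 64 = -64 + d)
c(284)/63012 = (-64 + 284)/63012 = 220*(1/63012) = 55/15753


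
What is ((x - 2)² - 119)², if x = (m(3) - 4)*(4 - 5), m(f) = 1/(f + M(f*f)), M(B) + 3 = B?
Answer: 87422500/6561 ≈ 13325.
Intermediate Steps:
M(B) = -3 + B
m(f) = 1/(-3 + f + f²) (m(f) = 1/(f + (-3 + f*f)) = 1/(f + (-3 + f²)) = 1/(-3 + f + f²))
x = 35/9 (x = (1/(-3 + 3 + 3²) - 4)*(4 - 5) = (1/(-3 + 3 + 9) - 4)*(-1) = (1/9 - 4)*(-1) = (⅑ - 4)*(-1) = -35/9*(-1) = 35/9 ≈ 3.8889)
((x - 2)² - 119)² = ((35/9 - 2)² - 119)² = ((17/9)² - 119)² = (289/81 - 119)² = (-9350/81)² = 87422500/6561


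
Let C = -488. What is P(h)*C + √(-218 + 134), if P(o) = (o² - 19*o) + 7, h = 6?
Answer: 34648 + 2*I*√21 ≈ 34648.0 + 9.1651*I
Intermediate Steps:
P(o) = 7 + o² - 19*o
P(h)*C + √(-218 + 134) = (7 + 6² - 19*6)*(-488) + √(-218 + 134) = (7 + 36 - 114)*(-488) + √(-84) = -71*(-488) + 2*I*√21 = 34648 + 2*I*√21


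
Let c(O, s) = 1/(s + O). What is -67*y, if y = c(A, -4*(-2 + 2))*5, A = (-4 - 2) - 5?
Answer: 335/11 ≈ 30.455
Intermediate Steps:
A = -11 (A = -6 - 5 = -11)
c(O, s) = 1/(O + s)
y = -5/11 (y = 5/(-11 - 4*(-2 + 2)) = 5/(-11 - 4*0) = 5/(-11 + 0) = 5/(-11) = -1/11*5 = -5/11 ≈ -0.45455)
-67*y = -67*(-5/11) = 335/11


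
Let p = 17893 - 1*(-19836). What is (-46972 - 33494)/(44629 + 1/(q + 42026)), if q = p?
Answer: -3208782915/1779692948 ≈ -1.8030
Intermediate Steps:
p = 37729 (p = 17893 + 19836 = 37729)
q = 37729
(-46972 - 33494)/(44629 + 1/(q + 42026)) = (-46972 - 33494)/(44629 + 1/(37729 + 42026)) = -80466/(44629 + 1/79755) = -80466/3559385896/79755 = -80466*79755/3559385896 = -3208782915/1779692948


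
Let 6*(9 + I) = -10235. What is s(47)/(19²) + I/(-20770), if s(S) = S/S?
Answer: 3838949/44987820 ≈ 0.085333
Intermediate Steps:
I = -10289/6 (I = -9 + (⅙)*(-10235) = -9 - 10235/6 = -10289/6 ≈ -1714.8)
s(S) = 1
s(47)/(19²) + I/(-20770) = 1/19² - 10289/6/(-20770) = 1/361 - 10289/6*(-1/20770) = 1*(1/361) + 10289/124620 = 1/361 + 10289/124620 = 3838949/44987820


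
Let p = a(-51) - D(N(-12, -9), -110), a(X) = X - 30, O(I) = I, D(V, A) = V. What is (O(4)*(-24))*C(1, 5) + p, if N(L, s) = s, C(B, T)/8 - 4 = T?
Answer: -6984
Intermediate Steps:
C(B, T) = 32 + 8*T
a(X) = -30 + X
p = -72 (p = (-30 - 51) - 1*(-9) = -81 + 9 = -72)
(O(4)*(-24))*C(1, 5) + p = (4*(-24))*(32 + 8*5) - 72 = -96*(32 + 40) - 72 = -96*72 - 72 = -6912 - 72 = -6984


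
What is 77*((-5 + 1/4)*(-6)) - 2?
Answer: 4385/2 ≈ 2192.5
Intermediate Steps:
77*((-5 + 1/4)*(-6)) - 2 = 77*((-5 + ¼)*(-6)) - 2 = 77*(-19/4*(-6)) - 2 = 77*(57/2) - 2 = 4389/2 - 2 = 4385/2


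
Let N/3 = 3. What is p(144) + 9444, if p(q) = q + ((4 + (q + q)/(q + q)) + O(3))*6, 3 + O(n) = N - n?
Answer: 9636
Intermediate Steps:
N = 9 (N = 3*3 = 9)
O(n) = 6 - n (O(n) = -3 + (9 - n) = 6 - n)
p(q) = 48 + q (p(q) = q + ((4 + (q + q)/(q + q)) + (6 - 1*3))*6 = q + ((4 + (2*q)/((2*q))) + (6 - 3))*6 = q + ((4 + (2*q)*(1/(2*q))) + 3)*6 = q + ((4 + 1) + 3)*6 = q + (5 + 3)*6 = q + 8*6 = q + 48 = 48 + q)
p(144) + 9444 = (48 + 144) + 9444 = 192 + 9444 = 9636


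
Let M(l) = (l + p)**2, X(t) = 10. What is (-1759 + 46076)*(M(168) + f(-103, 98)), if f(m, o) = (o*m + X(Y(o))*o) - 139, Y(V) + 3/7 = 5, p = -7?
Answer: 738675756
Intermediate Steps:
Y(V) = 32/7 (Y(V) = -3/7 + 5 = 32/7)
M(l) = (-7 + l)**2 (M(l) = (l - 7)**2 = (-7 + l)**2)
f(m, o) = -139 + 10*o + m*o (f(m, o) = (o*m + 10*o) - 139 = (m*o + 10*o) - 139 = (10*o + m*o) - 139 = -139 + 10*o + m*o)
(-1759 + 46076)*(M(168) + f(-103, 98)) = (-1759 + 46076)*((-7 + 168)**2 + (-139 + 10*98 - 103*98)) = 44317*(161**2 + (-139 + 980 - 10094)) = 44317*(25921 - 9253) = 44317*16668 = 738675756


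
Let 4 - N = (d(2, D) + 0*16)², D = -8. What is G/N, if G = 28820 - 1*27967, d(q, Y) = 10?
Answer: -853/96 ≈ -8.8854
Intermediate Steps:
N = -96 (N = 4 - (10 + 0*16)² = 4 - (10 + 0)² = 4 - 1*10² = 4 - 1*100 = 4 - 100 = -96)
G = 853 (G = 28820 - 27967 = 853)
G/N = 853/(-96) = 853*(-1/96) = -853/96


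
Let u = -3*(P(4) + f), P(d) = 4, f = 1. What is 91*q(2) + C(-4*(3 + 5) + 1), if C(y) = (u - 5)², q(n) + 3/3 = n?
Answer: 491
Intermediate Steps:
q(n) = -1 + n
u = -15 (u = -3*(4 + 1) = -3*5 = -15)
C(y) = 400 (C(y) = (-15 - 5)² = (-20)² = 400)
91*q(2) + C(-4*(3 + 5) + 1) = 91*(-1 + 2) + 400 = 91*1 + 400 = 91 + 400 = 491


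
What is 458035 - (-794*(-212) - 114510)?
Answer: 404217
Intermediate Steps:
458035 - (-794*(-212) - 114510) = 458035 - (168328 - 114510) = 458035 - 1*53818 = 458035 - 53818 = 404217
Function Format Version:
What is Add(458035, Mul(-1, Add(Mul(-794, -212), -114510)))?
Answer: 404217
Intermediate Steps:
Add(458035, Mul(-1, Add(Mul(-794, -212), -114510))) = Add(458035, Mul(-1, Add(168328, -114510))) = Add(458035, Mul(-1, 53818)) = Add(458035, -53818) = 404217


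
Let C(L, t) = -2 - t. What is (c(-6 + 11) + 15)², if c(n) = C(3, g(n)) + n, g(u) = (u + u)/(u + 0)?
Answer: 256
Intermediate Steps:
g(u) = 2 (g(u) = (2*u)/u = 2)
c(n) = -4 + n (c(n) = (-2 - 1*2) + n = (-2 - 2) + n = -4 + n)
(c(-6 + 11) + 15)² = ((-4 + (-6 + 11)) + 15)² = ((-4 + 5) + 15)² = (1 + 15)² = 16² = 256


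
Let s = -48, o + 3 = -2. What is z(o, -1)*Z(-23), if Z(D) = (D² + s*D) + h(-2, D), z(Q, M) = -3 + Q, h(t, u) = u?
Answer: -12880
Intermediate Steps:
o = -5 (o = -3 - 2 = -5)
Z(D) = D² - 47*D (Z(D) = (D² - 48*D) + D = D² - 47*D)
z(o, -1)*Z(-23) = (-3 - 5)*(-23*(-47 - 23)) = -(-184)*(-70) = -8*1610 = -12880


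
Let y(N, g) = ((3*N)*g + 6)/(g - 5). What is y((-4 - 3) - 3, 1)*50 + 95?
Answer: 395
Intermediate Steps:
y(N, g) = (6 + 3*N*g)/(-5 + g) (y(N, g) = (3*N*g + 6)/(-5 + g) = (6 + 3*N*g)/(-5 + g))
y((-4 - 3) - 3, 1)*50 + 95 = (3*(2 + ((-4 - 3) - 3)*1)/(-5 + 1))*50 + 95 = (3*(2 + (-7 - 3)*1)/(-4))*50 + 95 = (3*(-¼)*(2 - 10*1))*50 + 95 = (3*(-¼)*(2 - 10))*50 + 95 = (3*(-¼)*(-8))*50 + 95 = 6*50 + 95 = 300 + 95 = 395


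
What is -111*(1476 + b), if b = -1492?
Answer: 1776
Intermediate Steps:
-111*(1476 + b) = -111*(1476 - 1492) = -111*(-16) = 1776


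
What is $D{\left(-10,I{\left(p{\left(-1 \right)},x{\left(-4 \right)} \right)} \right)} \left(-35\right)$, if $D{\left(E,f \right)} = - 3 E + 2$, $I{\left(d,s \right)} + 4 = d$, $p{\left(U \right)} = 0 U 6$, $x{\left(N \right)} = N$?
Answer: $-1120$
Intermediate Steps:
$p{\left(U \right)} = 0$ ($p{\left(U \right)} = 0 \cdot 6 = 0$)
$I{\left(d,s \right)} = -4 + d$
$D{\left(E,f \right)} = 2 - 3 E$
$D{\left(-10,I{\left(p{\left(-1 \right)},x{\left(-4 \right)} \right)} \right)} \left(-35\right) = \left(2 - -30\right) \left(-35\right) = \left(2 + 30\right) \left(-35\right) = 32 \left(-35\right) = -1120$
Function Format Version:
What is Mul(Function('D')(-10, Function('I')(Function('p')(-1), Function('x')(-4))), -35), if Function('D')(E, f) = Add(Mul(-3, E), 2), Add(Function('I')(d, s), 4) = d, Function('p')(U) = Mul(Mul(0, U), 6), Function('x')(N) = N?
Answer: -1120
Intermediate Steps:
Function('p')(U) = 0 (Function('p')(U) = Mul(0, 6) = 0)
Function('I')(d, s) = Add(-4, d)
Function('D')(E, f) = Add(2, Mul(-3, E))
Mul(Function('D')(-10, Function('I')(Function('p')(-1), Function('x')(-4))), -35) = Mul(Add(2, Mul(-3, -10)), -35) = Mul(Add(2, 30), -35) = Mul(32, -35) = -1120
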